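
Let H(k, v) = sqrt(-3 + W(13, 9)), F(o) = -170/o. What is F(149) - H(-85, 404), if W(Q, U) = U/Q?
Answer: -170/149 - I*sqrt(390)/13 ≈ -1.1409 - 1.5191*I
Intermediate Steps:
H(k, v) = I*sqrt(390)/13 (H(k, v) = sqrt(-3 + 9/13) = sqrt(-30/13) = I*sqrt(390)/13)
F(149) - H(-85, 404) = -170/149 - I*sqrt(390)/13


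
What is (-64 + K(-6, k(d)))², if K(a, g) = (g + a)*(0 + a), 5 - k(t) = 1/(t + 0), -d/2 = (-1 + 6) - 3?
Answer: 14161/4 ≈ 3540.3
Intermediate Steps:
d = -4 (d = -2*((-1 + 6) - 3) = -2*(5 - 3) = -2*2 = -4)
k(t) = 5 - 1/t (k(t) = 5 - 1/(t + 0) = 5 - 1/t)
K(a, g) = a*(a + g) (K(a, g) = (a + g)*a = a*(a + g))
(-64 + K(-6, k(d)))² = (-64 - 6*(-6 + (5 - 1/(-4))))² = (-64 - 6*(-6 + (5 - 1*(-¼))))² = (-64 - 6*(-6 + (5 + ¼)))² = (-64 - 6*(-6 + 21/4))² = (-64 - 6*(-¾))² = (-64 + 9/2)² = (-119/2)² = 14161/4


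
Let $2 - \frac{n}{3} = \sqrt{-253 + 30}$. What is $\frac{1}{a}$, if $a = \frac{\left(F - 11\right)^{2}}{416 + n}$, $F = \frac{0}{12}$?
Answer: $\frac{422}{121} - \frac{3 i \sqrt{223}}{121} \approx 3.4876 - 0.37024 i$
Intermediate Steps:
$F = 0$ ($F = 0 \cdot \frac{1}{12} = 0$)
$n = 6 - 3 i \sqrt{223}$ ($n = 6 - 3 \sqrt{-253 + 30} = 6 - 3 \sqrt{-223} = 6 - 3 i \sqrt{223} \approx 6.0 - 44.8 i$)
$a = \frac{121}{422 - 3 i \sqrt{223}}$ ($a = \frac{\left(0 - 11\right)^{2}}{416 + \left(6 - 3 i \sqrt{223}\right)} = \frac{\left(-11\right)^{2}}{422 - 3 i \sqrt{223}} = \frac{1}{422 - 3 i \sqrt{223}} \cdot 121 = \frac{121}{422 - 3 i \sqrt{223}} \approx 0.28353 + 0.0301 i$)
$\frac{1}{a} = \frac{1}{\frac{51062}{180091} + \frac{363 i \sqrt{223}}{180091}}$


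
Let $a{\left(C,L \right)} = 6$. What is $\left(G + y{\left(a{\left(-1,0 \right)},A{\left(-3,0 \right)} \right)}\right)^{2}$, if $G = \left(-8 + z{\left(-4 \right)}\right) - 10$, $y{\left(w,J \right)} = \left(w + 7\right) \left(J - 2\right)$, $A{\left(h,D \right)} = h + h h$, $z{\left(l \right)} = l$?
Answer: $900$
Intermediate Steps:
$A{\left(h,D \right)} = h + h^{2}$
$y{\left(w,J \right)} = \left(-2 + J\right) \left(7 + w\right)$ ($y{\left(w,J \right)} = \left(7 + w\right) \left(-2 + J\right) = \left(-2 + J\right) \left(7 + w\right)$)
$G = -22$ ($G = \left(-8 - 4\right) - 10 = -12 - 10 = -22$)
$\left(G + y{\left(a{\left(-1,0 \right)},A{\left(-3,0 \right)} \right)}\right)^{2} = \left(-22 + \left(-14 - 12 + 7 \left(- 3 \left(1 - 3\right)\right) + - 3 \left(1 - 3\right) 6\right)\right)^{2} = \left(-22 + \left(-14 - 12 + 7 \left(\left(-3\right) \left(-2\right)\right) + \left(-3\right) \left(-2\right) 6\right)\right)^{2} = \left(-22 + \left(-14 - 12 + 7 \cdot 6 + 6 \cdot 6\right)\right)^{2} = \left(-22 + \left(-14 - 12 + 42 + 36\right)\right)^{2} = \left(-22 + 52\right)^{2} = 30^{2} = 900$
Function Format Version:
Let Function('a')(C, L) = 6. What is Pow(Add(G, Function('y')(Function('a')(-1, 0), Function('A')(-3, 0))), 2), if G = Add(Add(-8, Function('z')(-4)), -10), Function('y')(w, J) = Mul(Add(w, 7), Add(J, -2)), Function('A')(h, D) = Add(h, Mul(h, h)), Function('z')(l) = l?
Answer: 900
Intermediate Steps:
Function('A')(h, D) = Add(h, Pow(h, 2))
Function('y')(w, J) = Mul(Add(-2, J), Add(7, w)) (Function('y')(w, J) = Mul(Add(7, w), Add(-2, J)) = Mul(Add(-2, J), Add(7, w)))
G = -22 (G = Add(Add(-8, -4), -10) = Add(-12, -10) = -22)
Pow(Add(G, Function('y')(Function('a')(-1, 0), Function('A')(-3, 0))), 2) = Pow(Add(-22, Add(-14, Mul(-2, 6), Mul(7, Mul(-3, Add(1, -3))), Mul(Mul(-3, Add(1, -3)), 6))), 2) = Pow(Add(-22, Add(-14, -12, Mul(7, Mul(-3, -2)), Mul(Mul(-3, -2), 6))), 2) = Pow(Add(-22, Add(-14, -12, Mul(7, 6), Mul(6, 6))), 2) = Pow(Add(-22, Add(-14, -12, 42, 36)), 2) = Pow(Add(-22, 52), 2) = Pow(30, 2) = 900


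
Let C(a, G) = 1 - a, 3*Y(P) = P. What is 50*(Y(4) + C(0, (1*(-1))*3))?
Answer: 350/3 ≈ 116.67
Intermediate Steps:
Y(P) = P/3
50*(Y(4) + C(0, (1*(-1))*3)) = 50*((⅓)*4 + (1 - 1*0)) = 50*(4/3 + (1 + 0)) = 50*(4/3 + 1) = 50*(7/3) = 350/3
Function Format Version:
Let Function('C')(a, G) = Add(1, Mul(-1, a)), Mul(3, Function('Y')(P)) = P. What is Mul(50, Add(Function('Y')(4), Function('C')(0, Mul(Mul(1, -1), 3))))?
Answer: Rational(350, 3) ≈ 116.67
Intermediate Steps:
Function('Y')(P) = Mul(Rational(1, 3), P)
Mul(50, Add(Function('Y')(4), Function('C')(0, Mul(Mul(1, -1), 3)))) = Mul(50, Add(Mul(Rational(1, 3), 4), Add(1, Mul(-1, 0)))) = Mul(50, Add(Rational(4, 3), Add(1, 0))) = Mul(50, Add(Rational(4, 3), 1)) = Mul(50, Rational(7, 3)) = Rational(350, 3)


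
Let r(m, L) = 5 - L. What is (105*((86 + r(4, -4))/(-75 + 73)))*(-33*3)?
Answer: 987525/2 ≈ 4.9376e+5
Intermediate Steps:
(105*((86 + r(4, -4))/(-75 + 73)))*(-33*3) = (105*((86 + (5 - 1*(-4)))/(-75 + 73)))*(-33*3) = (105*((86 + (5 + 4))/(-2)))*(-99) = (105*((86 + 9)*(-1/2)))*(-99) = (105*(95*(-1/2)))*(-99) = (105*(-95/2))*(-99) = -9975/2*(-99) = 987525/2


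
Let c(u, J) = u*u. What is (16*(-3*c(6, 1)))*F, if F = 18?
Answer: -31104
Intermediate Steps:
c(u, J) = u²
(16*(-3*c(6, 1)))*F = (16*(-3*6²))*18 = (16*(-3*36))*18 = (16*(-108))*18 = -1728*18 = -31104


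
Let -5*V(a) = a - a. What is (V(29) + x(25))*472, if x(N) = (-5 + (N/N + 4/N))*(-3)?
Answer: 135936/25 ≈ 5437.4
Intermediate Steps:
V(a) = 0 (V(a) = -(a - a)/5 = -1/5*0 = 0)
x(N) = 12 - 12/N (x(N) = (-5 + (1 + 4/N))*(-3) = (-4 + 4/N)*(-3) = 12 - 12/N)
(V(29) + x(25))*472 = (0 + (12 - 12/25))*472 = (0 + 288/25)*472 = (288/25)*472 = 135936/25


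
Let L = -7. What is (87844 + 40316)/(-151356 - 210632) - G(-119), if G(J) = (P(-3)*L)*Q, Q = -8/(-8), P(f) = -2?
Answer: -1298998/90497 ≈ -14.354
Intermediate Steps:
Q = 1 (Q = -8*(-⅛) = 1)
G(J) = 14 (G(J) = -2*(-7)*1 = 14*1 = 14)
(87844 + 40316)/(-151356 - 210632) - G(-119) = (87844 + 40316)/(-151356 - 210632) - 1*14 = 128160/(-361988) - 14 = 128160*(-1/361988) - 14 = -32040/90497 - 14 = -1298998/90497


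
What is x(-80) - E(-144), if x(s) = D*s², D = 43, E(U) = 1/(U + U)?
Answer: 79257601/288 ≈ 2.7520e+5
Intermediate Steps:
E(U) = 1/(2*U)
x(s) = 43*s²
x(-80) - E(-144) = 43*(-80)² - 1/(2*(-144)) = 43*6400 - (-1)/(2*144) = 275200 - 1*(-1/288) = 275200 + 1/288 = 79257601/288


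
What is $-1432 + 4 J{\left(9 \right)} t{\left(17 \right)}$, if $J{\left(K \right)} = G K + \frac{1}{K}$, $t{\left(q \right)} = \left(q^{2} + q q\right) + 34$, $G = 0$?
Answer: $-1160$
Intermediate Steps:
$t{\left(q \right)} = 34 + 2 q^{2}$ ($t{\left(q \right)} = \left(q^{2} + q^{2}\right) + 34 = 2 q^{2} + 34 = 34 + 2 q^{2}$)
$J{\left(K \right)} = \frac{1}{K}$ ($J{\left(K \right)} = 0 K + \frac{1}{K} = 0 + \frac{1}{K} = \frac{1}{K}$)
$-1432 + 4 J{\left(9 \right)} t{\left(17 \right)} = -1432 + \frac{4}{9} \left(34 + 2 \cdot 17^{2}\right) = -1432 + 4 \cdot \frac{1}{9} \left(34 + 2 \cdot 289\right) = -1432 + \frac{4 \left(34 + 578\right)}{9} = -1432 + \frac{4}{9} \cdot 612 = -1432 + 272 = -1160$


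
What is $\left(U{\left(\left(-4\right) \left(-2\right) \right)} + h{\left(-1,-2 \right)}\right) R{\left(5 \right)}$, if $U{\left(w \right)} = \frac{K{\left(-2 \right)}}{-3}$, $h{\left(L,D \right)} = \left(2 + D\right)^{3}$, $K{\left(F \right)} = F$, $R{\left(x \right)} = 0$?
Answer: $0$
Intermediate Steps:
$U{\left(w \right)} = \frac{2}{3}$ ($U{\left(w \right)} = - \frac{2}{-3} = \left(-2\right) \left(- \frac{1}{3}\right) = \frac{2}{3}$)
$\left(U{\left(\left(-4\right) \left(-2\right) \right)} + h{\left(-1,-2 \right)}\right) R{\left(5 \right)} = \left(\frac{2}{3} + \left(2 - 2\right)^{3}\right) 0 = \left(\frac{2}{3} + 0^{3}\right) 0 = \left(\frac{2}{3} + 0\right) 0 = \frac{2}{3} \cdot 0 = 0$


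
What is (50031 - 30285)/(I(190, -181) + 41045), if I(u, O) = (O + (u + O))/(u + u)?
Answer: 104215/216624 ≈ 0.48109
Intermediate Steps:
I(u, O) = (u + 2*O)/(2*u) (I(u, O) = (O + (O + u))/((2*u)) = (u + 2*O)*(1/(2*u)) = (u + 2*O)/(2*u))
(50031 - 30285)/(I(190, -181) + 41045) = (50031 - 30285)/((-181 + (½)*190)/190 + 41045) = 19746/((-181 + 95)/190 + 41045) = 19746/((1/190)*(-86) + 41045) = 19746/(-43/95 + 41045) = 19746/(3899232/95) = 19746*(95/3899232) = 104215/216624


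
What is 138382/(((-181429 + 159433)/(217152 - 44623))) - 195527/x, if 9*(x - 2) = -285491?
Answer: -3407801463221933/3139632054 ≈ -1.0854e+6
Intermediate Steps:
x = -285473/9 (x = 2 + (⅑)*(-285491) = 2 - 285491/9 = -285473/9 ≈ -31719.)
138382/(((-181429 + 159433)/(217152 - 44623))) - 195527/x = 138382/(((-181429 + 159433)/(217152 - 44623))) - 195527/(-285473/9) = 138382/((-21996/172529)) - 195527*(-9/285473) = 138382/((-21996*1/172529)) + 1759743/285473 = 138382/(-21996/172529) + 1759743/285473 = 138382*(-172529/21996) + 1759743/285473 = -11937454039/10998 + 1759743/285473 = -3407801463221933/3139632054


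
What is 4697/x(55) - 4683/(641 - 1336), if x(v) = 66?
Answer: 324863/4170 ≈ 77.905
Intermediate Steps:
4697/x(55) - 4683/(641 - 1336) = 4697/66 - 4683/(641 - 1336) = 4697*(1/66) - 4683/(-695) = 427/6 - 4683*(-1/695) = 427/6 + 4683/695 = 324863/4170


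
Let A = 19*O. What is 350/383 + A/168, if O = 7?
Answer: 15677/9192 ≈ 1.7055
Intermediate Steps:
A = 133 (A = 19*7 = 133)
350/383 + A/168 = 350/383 + 133/168 = 350*(1/383) + 133*(1/168) = 350/383 + 19/24 = 15677/9192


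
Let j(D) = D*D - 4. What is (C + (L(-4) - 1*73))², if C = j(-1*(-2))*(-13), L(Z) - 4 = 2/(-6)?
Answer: 43264/9 ≈ 4807.1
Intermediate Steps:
L(Z) = 11/3 (L(Z) = 4 + 2/(-6) = 4 + 2*(-⅙) = 4 - ⅓ = 11/3)
j(D) = -4 + D² (j(D) = D² - 4 = -4 + D²)
C = 0 (C = (-4 + (-1*(-2))²)*(-13) = (-4 + 2²)*(-13) = (-4 + 4)*(-13) = 0*(-13) = 0)
(C + (L(-4) - 1*73))² = (0 + (11/3 - 1*73))² = (0 + (11/3 - 73))² = (0 - 208/3)² = (-208/3)² = 43264/9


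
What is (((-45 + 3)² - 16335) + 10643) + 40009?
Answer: 36081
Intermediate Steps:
(((-45 + 3)² - 16335) + 10643) + 40009 = (((-42)² - 16335) + 10643) + 40009 = ((1764 - 16335) + 10643) + 40009 = (-14571 + 10643) + 40009 = -3928 + 40009 = 36081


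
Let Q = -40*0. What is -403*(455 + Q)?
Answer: -183365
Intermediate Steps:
Q = 0
-403*(455 + Q) = -403*(455 + 0) = -403*455 = -183365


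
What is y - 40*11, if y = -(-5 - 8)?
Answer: -427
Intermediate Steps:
y = 13 (y = -1*(-13) = 13)
y - 40*11 = 13 - 40*11 = 13 - 440 = -427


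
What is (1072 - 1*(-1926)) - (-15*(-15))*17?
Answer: -827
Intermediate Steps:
(1072 - 1*(-1926)) - (-15*(-15))*17 = (1072 + 1926) - 225*17 = 2998 - 1*3825 = 2998 - 3825 = -827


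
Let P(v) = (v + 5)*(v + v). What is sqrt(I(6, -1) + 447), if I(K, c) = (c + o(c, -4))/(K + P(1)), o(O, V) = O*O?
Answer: sqrt(447) ≈ 21.142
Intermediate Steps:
o(O, V) = O**2
P(v) = 2*v*(5 + v) (P(v) = (5 + v)*(2*v) = 2*v*(5 + v))
I(K, c) = (c + c**2)/(12 + K) (I(K, c) = (c + c**2)/(K + 2*1*(5 + 1)) = (c + c**2)/(K + 2*1*6) = (c + c**2)/(K + 12) = (c + c**2)/(12 + K))
sqrt(I(6, -1) + 447) = sqrt(-(1 - 1)/(12 + 6) + 447) = sqrt(-1*0/18 + 447) = sqrt(-1*1/18*0 + 447) = sqrt(0 + 447) = sqrt(447)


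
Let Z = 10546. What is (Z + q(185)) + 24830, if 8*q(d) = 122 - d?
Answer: 282945/8 ≈ 35368.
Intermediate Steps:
q(d) = 61/4 - d/8 (q(d) = (122 - d)/8 = 61/4 - d/8)
(Z + q(185)) + 24830 = (10546 + (61/4 - ⅛*185)) + 24830 = (10546 + (61/4 - 185/8)) + 24830 = (10546 - 63/8) + 24830 = 84305/8 + 24830 = 282945/8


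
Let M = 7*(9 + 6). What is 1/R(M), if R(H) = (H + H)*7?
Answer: 1/1470 ≈ 0.00068027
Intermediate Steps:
M = 105 (M = 7*15 = 105)
R(H) = 14*H (R(H) = (2*H)*7 = 14*H)
1/R(M) = 1/(14*105) = 1/1470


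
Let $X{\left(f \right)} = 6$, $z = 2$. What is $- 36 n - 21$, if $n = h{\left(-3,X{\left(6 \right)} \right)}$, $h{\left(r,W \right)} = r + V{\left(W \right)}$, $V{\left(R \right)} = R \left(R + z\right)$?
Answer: $-1641$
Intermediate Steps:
$V{\left(R \right)} = R \left(2 + R\right)$ ($V{\left(R \right)} = R \left(R + 2\right) = R \left(2 + R\right)$)
$h{\left(r,W \right)} = r + W \left(2 + W\right)$
$n = 45$ ($n = -3 + 6 \left(2 + 6\right) = -3 + 6 \cdot 8 = -3 + 48 = 45$)
$- 36 n - 21 = \left(-36\right) 45 - 21 = -1620 - 21 = -1641$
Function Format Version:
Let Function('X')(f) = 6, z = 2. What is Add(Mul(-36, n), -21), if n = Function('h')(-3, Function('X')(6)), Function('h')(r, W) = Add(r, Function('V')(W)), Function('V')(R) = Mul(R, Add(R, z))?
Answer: -1641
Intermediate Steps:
Function('V')(R) = Mul(R, Add(2, R)) (Function('V')(R) = Mul(R, Add(R, 2)) = Mul(R, Add(2, R)))
Function('h')(r, W) = Add(r, Mul(W, Add(2, W)))
n = 45 (n = Add(-3, Mul(6, Add(2, 6))) = Add(-3, Mul(6, 8)) = Add(-3, 48) = 45)
Add(Mul(-36, n), -21) = Add(Mul(-36, 45), -21) = Add(-1620, -21) = -1641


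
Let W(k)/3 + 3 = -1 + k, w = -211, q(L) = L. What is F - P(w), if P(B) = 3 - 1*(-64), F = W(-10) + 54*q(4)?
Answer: 107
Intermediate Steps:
W(k) = -12 + 3*k (W(k) = -9 + 3*(-1 + k) = -9 + (-3 + 3*k) = -12 + 3*k)
F = 174 (F = (-12 + 3*(-10)) + 54*4 = (-12 - 30) + 216 = -42 + 216 = 174)
P(B) = 67 (P(B) = 3 + 64 = 67)
F - P(w) = 174 - 1*67 = 174 - 67 = 107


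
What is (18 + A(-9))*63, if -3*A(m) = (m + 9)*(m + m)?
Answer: 1134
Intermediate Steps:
A(m) = -2*m*(9 + m)/3 (A(m) = -(m + 9)*(m + m)/3 = -(9 + m)*2*m/3 = -2*m*(9 + m)/3)
(18 + A(-9))*63 = (18 - ⅔*(-9)*(9 - 9))*63 = (18 - ⅔*(-9)*0)*63 = (18 + 0)*63 = 18*63 = 1134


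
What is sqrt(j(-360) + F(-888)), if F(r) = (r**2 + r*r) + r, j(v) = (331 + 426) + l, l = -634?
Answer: 3*sqrt(175147) ≈ 1255.5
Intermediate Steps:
j(v) = 123 (j(v) = (331 + 426) - 634 = 757 - 634 = 123)
F(r) = r + 2*r**2 (F(r) = (r**2 + r**2) + r = 2*r**2 + r = r + 2*r**2)
sqrt(j(-360) + F(-888)) = sqrt(123 - 888*(1 + 2*(-888))) = sqrt(123 - 888*(1 - 1776)) = sqrt(123 - 888*(-1775)) = sqrt(123 + 1576200) = sqrt(1576323) = 3*sqrt(175147)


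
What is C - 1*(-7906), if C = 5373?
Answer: 13279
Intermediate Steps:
C - 1*(-7906) = 5373 - 1*(-7906) = 5373 + 7906 = 13279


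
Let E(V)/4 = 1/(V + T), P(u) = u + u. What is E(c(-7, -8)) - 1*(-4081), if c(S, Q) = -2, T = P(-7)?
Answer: 16323/4 ≈ 4080.8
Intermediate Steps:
P(u) = 2*u
T = -14 (T = 2*(-7) = -14)
E(V) = 4/(-14 + V) (E(V) = 4/(V - 14) = 4/(-14 + V))
E(c(-7, -8)) - 1*(-4081) = 4/(-14 - 2) - 1*(-4081) = 4/(-16) + 4081 = 4*(-1/16) + 4081 = -¼ + 4081 = 16323/4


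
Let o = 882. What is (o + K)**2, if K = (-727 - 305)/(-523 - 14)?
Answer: 25034201284/32041 ≈ 7.8132e+5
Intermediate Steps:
K = 344/179 (K = -1032/(-537) = -1032*(-1/537) = 344/179 ≈ 1.9218)
(o + K)**2 = (882 + 344/179)**2 = (158222/179)**2 = 25034201284/32041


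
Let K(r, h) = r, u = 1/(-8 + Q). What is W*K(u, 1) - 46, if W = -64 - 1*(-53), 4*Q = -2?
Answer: -760/17 ≈ -44.706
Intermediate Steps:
Q = -½ (Q = (¼)*(-2) = -½ ≈ -0.50000)
u = -2/17 (u = 1/(-8 - ½) = 1/(-17/2) = -2/17 ≈ -0.11765)
W = -11 (W = -64 + 53 = -11)
W*K(u, 1) - 46 = -11*(-2/17) - 46 = 22/17 - 46 = -760/17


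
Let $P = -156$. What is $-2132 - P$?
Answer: $-1976$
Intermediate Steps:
$-2132 - P = -2132 - -156 = -2132 + 156 = -1976$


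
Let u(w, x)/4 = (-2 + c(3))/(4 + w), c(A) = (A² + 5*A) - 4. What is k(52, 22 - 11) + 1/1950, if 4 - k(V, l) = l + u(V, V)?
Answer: -113093/13650 ≈ -8.2852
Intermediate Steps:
c(A) = -4 + A² + 5*A
u(w, x) = 72/(4 + w) (u(w, x) = 4*((-2 + (-4 + 3² + 5*3))/(4 + w)) = 4*((-2 + (-4 + 9 + 15))/(4 + w)) = 4*((-2 + 20)/(4 + w)) = 4*(18/(4 + w)) = 72/(4 + w))
k(V, l) = 4 - l - 72/(4 + V) (k(V, l) = 4 - (l + 72/(4 + V)) = 4 + (-l - 72/(4 + V)) = 4 - l - 72/(4 + V))
k(52, 22 - 11) + 1/1950 = (-72 + (4 + 52)*(4 - (22 - 11)))/(4 + 52) + 1/1950 = (-72 + 56*(4 - 1*11))/56 + 1/1950 = (-72 + 56*(4 - 11))/56 + 1/1950 = (-72 + 56*(-7))/56 + 1/1950 = (-72 - 392)/56 + 1/1950 = (1/56)*(-464) + 1/1950 = -58/7 + 1/1950 = -113093/13650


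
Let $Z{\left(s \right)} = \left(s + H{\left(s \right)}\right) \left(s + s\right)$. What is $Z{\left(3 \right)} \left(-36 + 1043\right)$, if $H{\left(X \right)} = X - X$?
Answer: $18126$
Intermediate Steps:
$H{\left(X \right)} = 0$
$Z{\left(s \right)} = 2 s^{2}$ ($Z{\left(s \right)} = \left(s + 0\right) \left(s + s\right) = s 2 s = 2 s^{2}$)
$Z{\left(3 \right)} \left(-36 + 1043\right) = 2 \cdot 3^{2} \left(-36 + 1043\right) = 2 \cdot 9 \cdot 1007 = 18 \cdot 1007 = 18126$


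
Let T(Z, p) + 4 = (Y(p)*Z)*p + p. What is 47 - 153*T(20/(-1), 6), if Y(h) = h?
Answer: 109901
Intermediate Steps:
T(Z, p) = -4 + p + Z*p**2 (T(Z, p) = -4 + ((p*Z)*p + p) = -4 + ((Z*p)*p + p) = -4 + (Z*p**2 + p) = -4 + (p + Z*p**2) = -4 + p + Z*p**2)
47 - 153*T(20/(-1), 6) = 47 - 153*(-4 + 6 + (20/(-1))*6**2) = 47 - 153*(-4 + 6 + (20*(-1))*36) = 47 - 153*(-4 + 6 - 20*36) = 47 - 153*(-4 + 6 - 720) = 47 - 153*(-718) = 47 + 109854 = 109901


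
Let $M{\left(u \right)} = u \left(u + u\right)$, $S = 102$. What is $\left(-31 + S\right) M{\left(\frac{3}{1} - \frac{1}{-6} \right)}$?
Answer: $\frac{25631}{18} \approx 1423.9$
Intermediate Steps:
$M{\left(u \right)} = 2 u^{2}$ ($M{\left(u \right)} = u 2 u = 2 u^{2}$)
$\left(-31 + S\right) M{\left(\frac{3}{1} - \frac{1}{-6} \right)} = \left(-31 + 102\right) 2 \left(\frac{3}{1} - \frac{1}{-6}\right)^{2} = 71 \cdot 2 \left(3 \cdot 1 - - \frac{1}{6}\right)^{2} = 71 \cdot 2 \left(3 + \frac{1}{6}\right)^{2} = 71 \cdot 2 \left(\frac{19}{6}\right)^{2} = 71 \cdot 2 \cdot \frac{361}{36} = 71 \cdot \frac{361}{18} = \frac{25631}{18}$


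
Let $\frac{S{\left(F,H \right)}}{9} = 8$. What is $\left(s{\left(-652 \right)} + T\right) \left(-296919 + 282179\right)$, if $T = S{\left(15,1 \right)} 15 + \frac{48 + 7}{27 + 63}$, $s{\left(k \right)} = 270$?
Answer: $- \frac{179172070}{9} \approx -1.9908 \cdot 10^{7}$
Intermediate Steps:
$S{\left(F,H \right)} = 72$ ($S{\left(F,H \right)} = 9 \cdot 8 = 72$)
$T = \frac{19451}{18}$ ($T = 72 \cdot 15 + \frac{48 + 7}{27 + 63} = 1080 + \frac{55}{90} = 1080 + 55 \cdot \frac{1}{90} = 1080 + \frac{11}{18} = \frac{19451}{18} \approx 1080.6$)
$\left(s{\left(-652 \right)} + T\right) \left(-296919 + 282179\right) = \left(270 + \frac{19451}{18}\right) \left(-296919 + 282179\right) = \frac{24311}{18} \left(-14740\right) = - \frac{179172070}{9}$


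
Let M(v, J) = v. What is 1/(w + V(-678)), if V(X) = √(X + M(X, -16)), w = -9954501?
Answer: -3318167/33030696720119 - 2*I*√339/99092090160357 ≈ -1.0046e-7 - 3.7161e-13*I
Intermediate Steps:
V(X) = √2*√X (V(X) = √(X + X) = √(2*X) = √2*√X)
1/(w + V(-678)) = 1/(-9954501 + √2*√(-678)) = 1/(-9954501 + √2*(I*√678)) = 1/(-9954501 + 2*I*√339)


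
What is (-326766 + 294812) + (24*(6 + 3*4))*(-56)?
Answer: -56146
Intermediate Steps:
(-326766 + 294812) + (24*(6 + 3*4))*(-56) = -31954 + (24*(6 + 12))*(-56) = -31954 + (24*18)*(-56) = -31954 + 432*(-56) = -31954 - 24192 = -56146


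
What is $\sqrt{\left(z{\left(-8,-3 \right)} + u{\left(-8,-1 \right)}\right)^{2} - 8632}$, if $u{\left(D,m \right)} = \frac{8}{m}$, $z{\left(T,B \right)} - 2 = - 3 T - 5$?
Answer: $i \sqrt{8463} \approx 91.995 i$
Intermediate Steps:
$z{\left(T,B \right)} = -3 - 3 T$ ($z{\left(T,B \right)} = 2 - \left(5 + 3 T\right) = -3 - 3 T$)
$\sqrt{\left(z{\left(-8,-3 \right)} + u{\left(-8,-1 \right)}\right)^{2} - 8632} = \sqrt{\left(\left(-3 - -24\right) + \frac{8}{-1}\right)^{2} - 8632} = \sqrt{\left(\left(-3 + 24\right) + 8 \left(-1\right)\right)^{2} - 8632} = \sqrt{\left(21 - 8\right)^{2} - 8632} = \sqrt{13^{2} - 8632} = \sqrt{169 - 8632} = \sqrt{-8463} = i \sqrt{8463}$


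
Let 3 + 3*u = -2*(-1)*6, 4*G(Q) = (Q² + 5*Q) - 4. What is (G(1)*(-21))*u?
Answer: -63/2 ≈ -31.500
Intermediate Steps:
G(Q) = -1 + Q²/4 + 5*Q/4 (G(Q) = ((Q² + 5*Q) - 4)/4 = (-4 + Q² + 5*Q)/4 = -1 + Q²/4 + 5*Q/4)
u = 3 (u = -1 + (-2*(-1)*6)/3 = -1 + (2*6)/3 = -1 + (⅓)*12 = -1 + 4 = 3)
(G(1)*(-21))*u = ((-1 + (¼)*1² + (5/4)*1)*(-21))*3 = ((-1 + (¼)*1 + 5/4)*(-21))*3 = ((-1 + ¼ + 5/4)*(-21))*3 = ((½)*(-21))*3 = -21/2*3 = -63/2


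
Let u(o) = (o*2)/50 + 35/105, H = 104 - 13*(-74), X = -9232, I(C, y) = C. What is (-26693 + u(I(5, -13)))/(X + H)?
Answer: 400387/122490 ≈ 3.2687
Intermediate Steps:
H = 1066 (H = 104 + 962 = 1066)
u(o) = 1/3 + o/25 (u(o) = (2*o)*(1/50) + 35*(1/105) = o/25 + 1/3 = 1/3 + o/25)
(-26693 + u(I(5, -13)))/(X + H) = (-26693 + (1/3 + (1/25)*5))/(-9232 + 1066) = (-26693 + (1/3 + 1/5))/(-8166) = (-26693 + 8/15)*(-1/8166) = -400387/15*(-1/8166) = 400387/122490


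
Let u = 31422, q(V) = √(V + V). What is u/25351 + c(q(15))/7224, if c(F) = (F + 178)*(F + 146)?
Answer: 443287423/91567812 + 27*√30/602 ≈ 5.0867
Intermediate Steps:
q(V) = √2*√V (q(V) = √(2*V) = √2*√V)
c(F) = (146 + F)*(178 + F) (c(F) = (178 + F)*(146 + F) = (146 + F)*(178 + F))
u/25351 + c(q(15))/7224 = 31422/25351 + (25988 + (√2*√15)² + 324*(√2*√15))/7224 = 31422*(1/25351) + (25988 + (√30)² + 324*√30)*(1/7224) = 31422/25351 + (25988 + 30 + 324*√30)*(1/7224) = 31422/25351 + (26018 + 324*√30)*(1/7224) = 31422/25351 + (13009/3612 + 27*√30/602) = 443287423/91567812 + 27*√30/602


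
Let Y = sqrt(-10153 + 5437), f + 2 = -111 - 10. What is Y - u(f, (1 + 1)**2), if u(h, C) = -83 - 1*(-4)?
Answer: 79 + 6*I*sqrt(131) ≈ 79.0 + 68.673*I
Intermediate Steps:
f = -123 (f = -2 + (-111 - 10) = -2 - 121 = -123)
u(h, C) = -79 (u(h, C) = -83 + 4 = -79)
Y = 6*I*sqrt(131) (Y = sqrt(-4716) = 6*I*sqrt(131) ≈ 68.673*I)
Y - u(f, (1 + 1)**2) = 6*I*sqrt(131) - 1*(-79) = 6*I*sqrt(131) + 79 = 79 + 6*I*sqrt(131)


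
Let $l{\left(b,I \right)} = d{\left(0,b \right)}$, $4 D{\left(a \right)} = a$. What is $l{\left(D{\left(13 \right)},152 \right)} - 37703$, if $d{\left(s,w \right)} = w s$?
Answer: $-37703$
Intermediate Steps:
$d{\left(s,w \right)} = s w$
$D{\left(a \right)} = \frac{a}{4}$
$l{\left(b,I \right)} = 0$ ($l{\left(b,I \right)} = 0 b = 0$)
$l{\left(D{\left(13 \right)},152 \right)} - 37703 = 0 - 37703 = -37703$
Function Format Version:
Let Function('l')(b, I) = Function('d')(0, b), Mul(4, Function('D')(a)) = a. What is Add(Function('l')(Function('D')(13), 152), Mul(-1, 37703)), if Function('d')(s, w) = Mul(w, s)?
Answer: -37703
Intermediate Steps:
Function('d')(s, w) = Mul(s, w)
Function('D')(a) = Mul(Rational(1, 4), a)
Function('l')(b, I) = 0 (Function('l')(b, I) = Mul(0, b) = 0)
Add(Function('l')(Function('D')(13), 152), Mul(-1, 37703)) = Add(0, Mul(-1, 37703)) = Add(0, -37703) = -37703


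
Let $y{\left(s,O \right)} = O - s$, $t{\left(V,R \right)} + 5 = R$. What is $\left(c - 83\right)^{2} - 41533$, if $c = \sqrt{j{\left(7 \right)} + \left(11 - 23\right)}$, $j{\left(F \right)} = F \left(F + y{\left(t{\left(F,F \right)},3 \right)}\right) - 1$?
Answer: $-41533 + \left(83 - \sqrt{43}\right)^{2} \approx -35690.0$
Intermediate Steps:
$t{\left(V,R \right)} = -5 + R$
$j{\left(F \right)} = -1 + 8 F$ ($j{\left(F \right)} = F \left(F - \left(-8 + F\right)\right) - 1 = F 8 - 1 = 8 F - 1 = -1 + 8 F$)
$c = \sqrt{43}$ ($c = \sqrt{\left(-1 + 8 \cdot 7\right) + \left(11 - 23\right)} = \sqrt{\left(-1 + 56\right) + \left(11 - 23\right)} = \sqrt{55 - 12} = \sqrt{43} \approx 6.5574$)
$\left(c - 83\right)^{2} - 41533 = \left(\sqrt{43} - 83\right)^{2} - 41533 = \left(-83 + \sqrt{43}\right)^{2} - 41533 = -41533 + \left(-83 + \sqrt{43}\right)^{2}$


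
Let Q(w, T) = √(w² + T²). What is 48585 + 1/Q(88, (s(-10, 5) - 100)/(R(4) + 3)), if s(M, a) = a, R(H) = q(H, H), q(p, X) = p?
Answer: 48585 + 7*√388481/388481 ≈ 48585.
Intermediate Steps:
R(H) = H
Q(w, T) = √(T² + w²)
48585 + 1/Q(88, (s(-10, 5) - 100)/(R(4) + 3)) = 48585 + 1/(√(((5 - 100)/(4 + 3))² + 88²)) = 48585 + 1/(√((-95/7)² + 7744)) = 48585 + 1/(√(9025/49 + 7744)) = 48585 + 1/(√(388481/49)) = 48585 + 1/(√388481/7) = 48585 + 7*√388481/388481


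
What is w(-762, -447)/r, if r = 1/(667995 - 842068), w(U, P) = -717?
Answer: 124810341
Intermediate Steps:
r = -1/174073 (r = 1/(-174073) = -1/174073 ≈ -5.7447e-6)
w(-762, -447)/r = -717/(-1/174073) = -717*(-174073) = 124810341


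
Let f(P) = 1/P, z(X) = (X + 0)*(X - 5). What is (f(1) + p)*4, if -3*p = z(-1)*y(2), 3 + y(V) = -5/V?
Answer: 48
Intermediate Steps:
y(V) = -3 - 5/V
z(X) = X*(-5 + X)
f(P) = 1/P
p = 11 (p = -(-(-5 - 1))*(-3 - 5/2)/3 = -(-1*(-6))*(-3 - 5*1/2)/3 = -2*(-3 - 5/2) = -2*(-11)/2 = -1/3*(-33) = 11)
(f(1) + p)*4 = (1/1 + 11)*4 = (1 + 11)*4 = 12*4 = 48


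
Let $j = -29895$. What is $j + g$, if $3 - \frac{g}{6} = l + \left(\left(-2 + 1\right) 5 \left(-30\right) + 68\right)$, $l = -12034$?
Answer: $41019$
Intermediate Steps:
$g = 70914$ ($g = 18 - 6 \left(-12034 + \left(\left(-2 + 1\right) 5 \left(-30\right) + 68\right)\right) = 18 - 6 \left(-12034 + \left(\left(-1\right) 5 \left(-30\right) + 68\right)\right) = 18 - 6 \left(-12034 + \left(\left(-5\right) \left(-30\right) + 68\right)\right) = 18 - 6 \left(-12034 + \left(150 + 68\right)\right) = 18 - 6 \left(-12034 + 218\right) = 18 - -70896 = 18 + 70896 = 70914$)
$j + g = -29895 + 70914 = 41019$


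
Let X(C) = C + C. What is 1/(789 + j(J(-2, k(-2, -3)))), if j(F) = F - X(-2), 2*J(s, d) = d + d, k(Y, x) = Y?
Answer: 1/791 ≈ 0.0012642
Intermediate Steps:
J(s, d) = d (J(s, d) = (d + d)/2 = (2*d)/2 = d)
X(C) = 2*C
j(F) = 4 + F (j(F) = F - 2*(-2) = F - 1*(-4) = F + 4 = 4 + F)
1/(789 + j(J(-2, k(-2, -3)))) = 1/(789 + (4 - 2)) = 1/(789 + 2) = 1/791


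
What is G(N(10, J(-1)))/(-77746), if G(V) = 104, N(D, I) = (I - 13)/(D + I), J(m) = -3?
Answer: -52/38873 ≈ -0.0013377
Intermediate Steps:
N(D, I) = (-13 + I)/(D + I)
G(N(10, J(-1)))/(-77746) = 104/(-77746) = 104*(-1/77746) = -52/38873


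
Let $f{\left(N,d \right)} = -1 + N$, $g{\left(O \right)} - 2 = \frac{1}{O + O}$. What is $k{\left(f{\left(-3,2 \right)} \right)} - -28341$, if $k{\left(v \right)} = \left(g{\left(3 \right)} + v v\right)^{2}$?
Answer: $\frac{1032157}{36} \approx 28671.0$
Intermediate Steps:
$g{\left(O \right)} = 2 + \frac{1}{2 O}$ ($g{\left(O \right)} = 2 + \frac{1}{O + O} = 2 + \frac{1}{2 O}$)
$k{\left(v \right)} = \left(\frac{13}{6} + v^{2}\right)^{2}$ ($k{\left(v \right)} = \left(\left(2 + \frac{1}{2 \cdot 3}\right) + v v\right)^{2} = \left(\left(2 + \frac{1}{2} \cdot \frac{1}{3}\right) + v^{2}\right)^{2} = \left(\left(2 + \frac{1}{6}\right) + v^{2}\right)^{2} = \left(\frac{13}{6} + v^{2}\right)^{2}$)
$k{\left(f{\left(-3,2 \right)} \right)} - -28341 = \frac{\left(13 + 6 \left(-1 - 3\right)^{2}\right)^{2}}{36} - -28341 = \frac{\left(13 + 6 \left(-4\right)^{2}\right)^{2}}{36} + 28341 = \frac{\left(13 + 6 \cdot 16\right)^{2}}{36} + 28341 = \frac{\left(13 + 96\right)^{2}}{36} + 28341 = \frac{109^{2}}{36} + 28341 = \frac{1}{36} \cdot 11881 + 28341 = \frac{11881}{36} + 28341 = \frac{1032157}{36}$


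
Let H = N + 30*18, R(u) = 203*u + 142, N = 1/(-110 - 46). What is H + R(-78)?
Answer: -2363713/156 ≈ -15152.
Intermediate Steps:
N = -1/156 (N = 1/(-156) = -1/156 ≈ -0.0064103)
R(u) = 142 + 203*u
H = 84239/156 (H = -1/156 + 30*18 = -1/156 + 540 = 84239/156 ≈ 539.99)
H + R(-78) = 84239/156 + (142 + 203*(-78)) = 84239/156 + (142 - 15834) = 84239/156 - 15692 = -2363713/156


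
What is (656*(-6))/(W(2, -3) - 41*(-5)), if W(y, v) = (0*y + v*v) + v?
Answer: -3936/211 ≈ -18.654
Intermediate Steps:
W(y, v) = v + v**2 (W(y, v) = (0 + v**2) + v = v**2 + v = v + v**2)
(656*(-6))/(W(2, -3) - 41*(-5)) = (656*(-6))/(-3*(1 - 3) - 41*(-5)) = -3936/(-3*(-2) + 205) = -3936/(6 + 205) = -3936/211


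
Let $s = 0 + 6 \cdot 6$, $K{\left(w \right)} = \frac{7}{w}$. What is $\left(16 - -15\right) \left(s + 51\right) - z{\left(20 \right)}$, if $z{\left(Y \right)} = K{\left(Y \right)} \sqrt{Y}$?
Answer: $2697 - \frac{7 \sqrt{5}}{10} \approx 2695.4$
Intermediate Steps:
$s = 36$ ($s = 0 + 36 = 36$)
$z{\left(Y \right)} = \frac{7}{\sqrt{Y}}$ ($z{\left(Y \right)} = \frac{7}{Y} \sqrt{Y} = \frac{7}{\sqrt{Y}}$)
$\left(16 - -15\right) \left(s + 51\right) - z{\left(20 \right)} = \left(16 - -15\right) \left(36 + 51\right) - \frac{7}{2 \sqrt{5}} = \left(16 + 15\right) 87 - 7 \frac{\sqrt{5}}{10} = 31 \cdot 87 - \frac{7 \sqrt{5}}{10} = 2697 - \frac{7 \sqrt{5}}{10}$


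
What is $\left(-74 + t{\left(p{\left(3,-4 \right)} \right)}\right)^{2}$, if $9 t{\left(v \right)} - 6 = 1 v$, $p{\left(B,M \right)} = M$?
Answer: $\frac{440896}{81} \approx 5443.2$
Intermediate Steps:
$t{\left(v \right)} = \frac{2}{3} + \frac{v}{9}$ ($t{\left(v \right)} = \frac{2}{3} + \frac{1 v}{9} = \frac{2}{3} + \frac{v}{9}$)
$\left(-74 + t{\left(p{\left(3,-4 \right)} \right)}\right)^{2} = \left(-74 + \left(\frac{2}{3} + \frac{1}{9} \left(-4\right)\right)\right)^{2} = \left(-74 + \left(\frac{2}{3} - \frac{4}{9}\right)\right)^{2} = \left(-74 + \frac{2}{9}\right)^{2} = \left(- \frac{664}{9}\right)^{2} = \frac{440896}{81}$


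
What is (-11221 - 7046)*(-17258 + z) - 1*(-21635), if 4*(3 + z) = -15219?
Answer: 1539318761/4 ≈ 3.8483e+8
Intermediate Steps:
z = -15231/4 (z = -3 + (¼)*(-15219) = -3 - 15219/4 = -15231/4 ≈ -3807.8)
(-11221 - 7046)*(-17258 + z) - 1*(-21635) = (-11221 - 7046)*(-17258 - 15231/4) - 1*(-21635) = -18267*(-84263/4) + 21635 = 1539232221/4 + 21635 = 1539318761/4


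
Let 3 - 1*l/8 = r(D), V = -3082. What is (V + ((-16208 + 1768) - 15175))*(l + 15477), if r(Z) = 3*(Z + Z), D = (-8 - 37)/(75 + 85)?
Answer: -1014555213/2 ≈ -5.0728e+8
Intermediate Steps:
D = -9/32 (D = -45/160 = -45*1/160 = -9/32 ≈ -0.28125)
r(Z) = 6*Z (r(Z) = 3*(2*Z) = 6*Z)
l = 75/2 (l = 24 - 48*(-9)/32 = 24 - 8*(-27/16) = 24 + 27/2 = 75/2 ≈ 37.500)
(V + ((-16208 + 1768) - 15175))*(l + 15477) = (-3082 + ((-16208 + 1768) - 15175))*(75/2 + 15477) = (-3082 + (-14440 - 15175))*(31029/2) = (-3082 - 29615)*(31029/2) = -32697*31029/2 = -1014555213/2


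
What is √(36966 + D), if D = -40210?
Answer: 2*I*√811 ≈ 56.956*I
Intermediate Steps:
√(36966 + D) = √(36966 - 40210) = √(-3244) = 2*I*√811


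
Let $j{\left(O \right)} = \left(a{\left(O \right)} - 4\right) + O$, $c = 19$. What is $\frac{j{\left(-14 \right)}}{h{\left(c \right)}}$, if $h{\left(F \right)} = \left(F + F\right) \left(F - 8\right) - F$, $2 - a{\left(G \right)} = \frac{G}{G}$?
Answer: $- \frac{17}{399} \approx -0.042607$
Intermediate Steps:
$a{\left(G \right)} = 1$ ($a{\left(G \right)} = 2 - \frac{G}{G} = 2 - 1 = 1$)
$h{\left(F \right)} = - F + 2 F \left(-8 + F\right)$ ($h{\left(F \right)} = 2 F \left(-8 + F\right) - F = - F + 2 F \left(-8 + F\right)$)
$j{\left(O \right)} = -3 + O$ ($j{\left(O \right)} = \left(1 - 4\right) + O = -3 + O$)
$\frac{j{\left(-14 \right)}}{h{\left(c \right)}} = \frac{-3 - 14}{19 \left(-17 + 2 \cdot 19\right)} = - \frac{17}{19 \left(-17 + 38\right)} = - \frac{17}{19 \cdot 21} = - \frac{17}{399}$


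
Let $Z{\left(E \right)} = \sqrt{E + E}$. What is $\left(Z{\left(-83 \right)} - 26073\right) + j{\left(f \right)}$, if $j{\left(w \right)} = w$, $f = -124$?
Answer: $-26197 + i \sqrt{166} \approx -26197.0 + 12.884 i$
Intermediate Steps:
$Z{\left(E \right)} = \sqrt{2} \sqrt{E}$ ($Z{\left(E \right)} = \sqrt{2 E} = \sqrt{2} \sqrt{E}$)
$\left(Z{\left(-83 \right)} - 26073\right) + j{\left(f \right)} = \left(\sqrt{2} \sqrt{-83} - 26073\right) - 124 = \left(\sqrt{2} i \sqrt{83} - 26073\right) - 124 = \left(i \sqrt{166} - 26073\right) - 124 = \left(-26073 + i \sqrt{166}\right) - 124 = -26197 + i \sqrt{166}$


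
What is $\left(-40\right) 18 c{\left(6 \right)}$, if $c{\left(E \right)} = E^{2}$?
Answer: $-25920$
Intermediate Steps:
$\left(-40\right) 18 c{\left(6 \right)} = \left(-40\right) 18 \cdot 6^{2} = \left(-720\right) 36 = -25920$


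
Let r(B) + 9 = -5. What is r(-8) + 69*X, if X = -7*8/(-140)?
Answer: 68/5 ≈ 13.600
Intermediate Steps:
r(B) = -14 (r(B) = -9 - 5 = -14)
X = ⅖ (X = -56*(-1/140) = ⅖ ≈ 0.40000)
r(-8) + 69*X = -14 + 69*(⅖) = -14 + 138/5 = 68/5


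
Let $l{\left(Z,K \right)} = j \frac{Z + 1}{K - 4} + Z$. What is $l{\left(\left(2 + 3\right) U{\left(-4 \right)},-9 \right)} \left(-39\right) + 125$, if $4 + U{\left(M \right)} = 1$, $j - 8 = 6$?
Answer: $122$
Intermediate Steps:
$j = 14$ ($j = 8 + 6 = 14$)
$U{\left(M \right)} = -3$ ($U{\left(M \right)} = -4 + 1 = -3$)
$l{\left(Z,K \right)} = Z + \frac{14 \left(1 + Z\right)}{-4 + K}$ ($l{\left(Z,K \right)} = 14 \frac{Z + 1}{K - 4} + Z = 14 \frac{1 + Z}{-4 + K} + Z = \frac{14 \left(1 + Z\right)}{-4 + K} + Z = Z + \frac{14 \left(1 + Z\right)}{-4 + K}$)
$l{\left(\left(2 + 3\right) U{\left(-4 \right)},-9 \right)} \left(-39\right) + 125 = \frac{14 + 10 \left(2 + 3\right) \left(-3\right) - 9 \left(2 + 3\right) \left(-3\right)}{-4 - 9} \left(-39\right) + 125 = \frac{14 + 10 \cdot 5 \left(-3\right) - 9 \cdot 5 \left(-3\right)}{-13} \left(-39\right) + 125 = - \frac{14 + 10 \left(-15\right) - -135}{13} \left(-39\right) + 125 = - \frac{14 - 150 + 135}{13} \left(-39\right) + 125 = \left(- \frac{1}{13}\right) \left(-1\right) \left(-39\right) + 125 = \frac{1}{13} \left(-39\right) + 125 = -3 + 125 = 122$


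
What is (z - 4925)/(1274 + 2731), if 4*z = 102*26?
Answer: -4262/4005 ≈ -1.0642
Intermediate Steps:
z = 663 (z = (102*26)/4 = (1/4)*2652 = 663)
(z - 4925)/(1274 + 2731) = (663 - 4925)/(1274 + 2731) = -4262/4005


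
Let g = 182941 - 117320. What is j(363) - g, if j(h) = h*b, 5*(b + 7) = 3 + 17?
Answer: -66710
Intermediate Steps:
b = -3 (b = -7 + (3 + 17)/5 = -7 + (1/5)*20 = -7 + 4 = -3)
j(h) = -3*h (j(h) = h*(-3) = -3*h)
g = 65621
j(363) - g = -3*363 - 1*65621 = -1089 - 65621 = -66710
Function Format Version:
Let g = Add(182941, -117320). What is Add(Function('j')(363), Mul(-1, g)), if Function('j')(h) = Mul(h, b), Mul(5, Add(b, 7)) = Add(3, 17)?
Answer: -66710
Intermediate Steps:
b = -3 (b = Add(-7, Mul(Rational(1, 5), Add(3, 17))) = Add(-7, Mul(Rational(1, 5), 20)) = Add(-7, 4) = -3)
Function('j')(h) = Mul(-3, h) (Function('j')(h) = Mul(h, -3) = Mul(-3, h))
g = 65621
Add(Function('j')(363), Mul(-1, g)) = Add(Mul(-3, 363), Mul(-1, 65621)) = Add(-1089, -65621) = -66710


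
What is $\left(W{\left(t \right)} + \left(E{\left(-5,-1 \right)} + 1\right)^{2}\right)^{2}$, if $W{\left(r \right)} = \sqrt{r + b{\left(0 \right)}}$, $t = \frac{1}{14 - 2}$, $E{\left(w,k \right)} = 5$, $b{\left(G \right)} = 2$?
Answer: $\frac{15577}{12} + 60 \sqrt{3} \approx 1402.0$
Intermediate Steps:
$t = \frac{1}{12} \approx 0.083333$
$W{\left(r \right)} = \sqrt{2 + r}$ ($W{\left(r \right)} = \sqrt{r + 2} = \sqrt{2 + r}$)
$\left(W{\left(t \right)} + \left(E{\left(-5,-1 \right)} + 1\right)^{2}\right)^{2} = \left(\sqrt{2 + \frac{1}{12}} + \left(5 + 1\right)^{2}\right)^{2} = \left(\sqrt{\frac{25}{12}} + 6^{2}\right)^{2} = \left(\frac{5 \sqrt{3}}{6} + 36\right)^{2} = \left(36 + \frac{5 \sqrt{3}}{6}\right)^{2}$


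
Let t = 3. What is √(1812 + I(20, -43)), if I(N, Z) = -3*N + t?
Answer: 3*√195 ≈ 41.893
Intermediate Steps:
I(N, Z) = 3 - 3*N (I(N, Z) = -3*N + 3 = 3 - 3*N)
√(1812 + I(20, -43)) = √(1812 + (3 - 3*20)) = √(1812 + (3 - 60)) = √(1812 - 57) = √1755 = 3*√195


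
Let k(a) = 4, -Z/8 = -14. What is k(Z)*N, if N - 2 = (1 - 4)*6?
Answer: -64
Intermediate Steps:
Z = 112 (Z = -8*(-14) = 112)
N = -16 (N = 2 + (1 - 4)*6 = 2 - 3*6 = 2 - 18 = -16)
k(Z)*N = 4*(-16) = -64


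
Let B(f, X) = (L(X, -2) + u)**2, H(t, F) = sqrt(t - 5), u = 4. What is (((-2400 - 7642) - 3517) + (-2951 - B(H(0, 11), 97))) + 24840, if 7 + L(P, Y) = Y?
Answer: 8305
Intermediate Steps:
L(P, Y) = -7 + Y
H(t, F) = sqrt(-5 + t)
B(f, X) = 25 (B(f, X) = ((-7 - 2) + 4)**2 = (-9 + 4)**2 = (-5)**2 = 25)
(((-2400 - 7642) - 3517) + (-2951 - B(H(0, 11), 97))) + 24840 = (((-2400 - 7642) - 3517) + (-2951 - 1*25)) + 24840 = ((-10042 - 3517) + (-2951 - 25)) + 24840 = (-13559 - 2976) + 24840 = -16535 + 24840 = 8305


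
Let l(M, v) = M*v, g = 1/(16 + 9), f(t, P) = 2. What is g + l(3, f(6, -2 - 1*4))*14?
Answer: 2101/25 ≈ 84.040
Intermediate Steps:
g = 1/25 ≈ 0.040000
g + l(3, f(6, -2 - 1*4))*14 = 1/25 + (3*2)*14 = 1/25 + 6*14 = 1/25 + 84 = 2101/25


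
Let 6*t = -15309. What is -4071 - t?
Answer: -3039/2 ≈ -1519.5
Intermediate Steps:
t = -5103/2 (t = (1/6)*(-15309) = -5103/2 ≈ -2551.5)
-4071 - t = -4071 - 1*(-5103/2) = -4071 + 5103/2 = -3039/2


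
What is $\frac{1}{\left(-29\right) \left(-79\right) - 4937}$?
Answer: $- \frac{1}{2646} \approx -0.00037793$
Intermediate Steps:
$\frac{1}{\left(-29\right) \left(-79\right) - 4937} = \frac{1}{2291 - 4937} = \frac{1}{-2646} = - \frac{1}{2646}$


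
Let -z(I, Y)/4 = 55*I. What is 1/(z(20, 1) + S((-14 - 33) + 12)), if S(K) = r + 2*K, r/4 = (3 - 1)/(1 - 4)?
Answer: -3/13418 ≈ -0.00022358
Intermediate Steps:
r = -8/3 (r = 4*((3 - 1)/(1 - 4)) = 4*(2/(-3)) = 4*(2*(-⅓)) = 4*(-⅔) = -8/3 ≈ -2.6667)
z(I, Y) = -220*I
S(K) = -8/3 + 2*K
1/(z(20, 1) + S((-14 - 33) + 12)) = 1/(-220*20 + (-8/3 + 2*((-14 - 33) + 12))) = 1/(-4400 + (-8/3 + 2*(-47 + 12))) = 1/(-4400 + (-8/3 + 2*(-35))) = 1/(-4400 + (-8/3 - 70)) = 1/(-4400 - 218/3) = 1/(-13418/3) = -3/13418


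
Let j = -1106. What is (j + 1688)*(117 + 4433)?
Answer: 2648100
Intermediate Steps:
(j + 1688)*(117 + 4433) = (-1106 + 1688)*(117 + 4433) = 582*4550 = 2648100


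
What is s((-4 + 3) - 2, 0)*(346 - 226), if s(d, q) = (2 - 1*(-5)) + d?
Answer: 480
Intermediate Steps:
s(d, q) = 7 + d (s(d, q) = (2 + 5) + d = 7 + d)
s((-4 + 3) - 2, 0)*(346 - 226) = (7 + ((-4 + 3) - 2))*(346 - 226) = (7 + (-1 - 2))*120 = (7 - 3)*120 = 4*120 = 480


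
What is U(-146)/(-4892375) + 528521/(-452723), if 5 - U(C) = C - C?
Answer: -517145038198/442978137425 ≈ -1.1674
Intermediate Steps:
U(C) = 5 (U(C) = 5 - (C - C) = 5 - 1*0 = 5 + 0 = 5)
U(-146)/(-4892375) + 528521/(-452723) = 5/(-4892375) + 528521/(-452723) = 5*(-1/4892375) + 528521*(-1/452723) = -1/978475 - 528521/452723 = -517145038198/442978137425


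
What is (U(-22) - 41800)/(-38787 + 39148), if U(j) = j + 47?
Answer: -41775/361 ≈ -115.72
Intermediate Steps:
U(j) = 47 + j
(U(-22) - 41800)/(-38787 + 39148) = ((47 - 22) - 41800)/(-38787 + 39148) = (25 - 41800)/361 = -41775*1/361 = -41775/361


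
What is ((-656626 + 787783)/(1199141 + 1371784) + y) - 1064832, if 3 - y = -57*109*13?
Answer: -14293470759/14525 ≈ -9.8406e+5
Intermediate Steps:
y = 80772 (y = 3 - (-57*109)*13 = 3 - (-6213)*13 = 3 - 1*(-80769) = 3 + 80769 = 80772)
((-656626 + 787783)/(1199141 + 1371784) + y) - 1064832 = ((-656626 + 787783)/(1199141 + 1371784) + 80772) - 1064832 = (131157/2570925 + 80772) - 1064832 = (131157*(1/2570925) + 80772) - 1064832 = (741/14525 + 80772) - 1064832 = 1173214041/14525 - 1064832 = -14293470759/14525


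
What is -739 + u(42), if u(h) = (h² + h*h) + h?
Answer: 2831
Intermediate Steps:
u(h) = h + 2*h² (u(h) = (h² + h²) + h = 2*h² + h = h + 2*h²)
-739 + u(42) = -739 + 42*(1 + 2*42) = -739 + 42*(1 + 84) = -739 + 42*85 = -739 + 3570 = 2831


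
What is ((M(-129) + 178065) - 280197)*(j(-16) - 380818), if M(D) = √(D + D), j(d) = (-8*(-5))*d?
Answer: 38959068456 - 381458*I*√258 ≈ 3.8959e+10 - 6.1271e+6*I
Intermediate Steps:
j(d) = 40*d
M(D) = √2*√D (M(D) = √(2*D) = √2*√D)
((M(-129) + 178065) - 280197)*(j(-16) - 380818) = ((√2*√(-129) + 178065) - 280197)*(40*(-16) - 380818) = ((√2*(I*√129) + 178065) - 280197)*(-640 - 380818) = ((I*√258 + 178065) - 280197)*(-381458) = ((178065 + I*√258) - 280197)*(-381458) = (-102132 + I*√258)*(-381458) = 38959068456 - 381458*I*√258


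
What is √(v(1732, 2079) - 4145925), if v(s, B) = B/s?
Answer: I*√3109260429093/866 ≈ 2036.2*I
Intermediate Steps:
√(v(1732, 2079) - 4145925) = √(2079/1732 - 4145925) = √(-7180740021/1732) = I*√3109260429093/866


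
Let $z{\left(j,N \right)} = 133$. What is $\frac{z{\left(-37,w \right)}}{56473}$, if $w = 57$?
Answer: $\frac{133}{56473} \approx 0.0023551$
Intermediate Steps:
$\frac{z{\left(-37,w \right)}}{56473} = \frac{133}{56473}$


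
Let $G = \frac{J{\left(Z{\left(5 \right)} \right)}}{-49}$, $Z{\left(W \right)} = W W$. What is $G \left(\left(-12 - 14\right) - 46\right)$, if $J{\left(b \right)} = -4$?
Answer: $- \frac{288}{49} \approx -5.8775$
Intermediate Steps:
$Z{\left(W \right)} = W^{2}$
$G = \frac{4}{49}$ ($G = - \frac{4}{-49} = \left(-4\right) \left(- \frac{1}{49}\right) = \frac{4}{49} \approx 0.081633$)
$G \left(\left(-12 - 14\right) - 46\right) = \frac{4 \left(\left(-12 - 14\right) - 46\right)}{49} = \frac{4 \left(-26 - 46\right)}{49} = \frac{4}{49} \left(-72\right) = - \frac{288}{49}$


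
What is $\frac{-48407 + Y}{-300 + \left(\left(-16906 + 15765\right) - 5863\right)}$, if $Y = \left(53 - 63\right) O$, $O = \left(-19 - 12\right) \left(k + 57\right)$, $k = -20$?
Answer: $\frac{36937}{7304} \approx 5.0571$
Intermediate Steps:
$O = -1147$ ($O = \left(-19 - 12\right) \left(-20 + 57\right) = \left(-31\right) 37 = -1147$)
$Y = 11470$ ($Y = \left(53 - 63\right) \left(-1147\right) = \left(-10\right) \left(-1147\right) = 11470$)
$\frac{-48407 + Y}{-300 + \left(\left(-16906 + 15765\right) - 5863\right)} = \frac{-48407 + 11470}{-300 + \left(\left(-16906 + 15765\right) - 5863\right)} = - \frac{36937}{-300 - 7004} = - \frac{36937}{-7304} = \left(-36937\right) \left(- \frac{1}{7304}\right) = \frac{36937}{7304}$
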